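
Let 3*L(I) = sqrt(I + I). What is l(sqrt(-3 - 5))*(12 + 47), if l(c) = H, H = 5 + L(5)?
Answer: 295 + 59*sqrt(10)/3 ≈ 357.19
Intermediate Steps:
L(I) = sqrt(2)*sqrt(I)/3 (L(I) = sqrt(I + I)/3 = sqrt(2*I)/3 = (sqrt(2)*sqrt(I))/3 = sqrt(2)*sqrt(I)/3)
H = 5 + sqrt(10)/3 (H = 5 + sqrt(2)*sqrt(5)/3 = 5 + sqrt(10)/3 ≈ 6.0541)
l(c) = 5 + sqrt(10)/3
l(sqrt(-3 - 5))*(12 + 47) = (5 + sqrt(10)/3)*(12 + 47) = (5 + sqrt(10)/3)*59 = 295 + 59*sqrt(10)/3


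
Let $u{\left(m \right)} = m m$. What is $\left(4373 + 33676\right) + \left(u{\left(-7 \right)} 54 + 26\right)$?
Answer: $40721$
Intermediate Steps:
$u{\left(m \right)} = m^{2}$
$\left(4373 + 33676\right) + \left(u{\left(-7 \right)} 54 + 26\right) = \left(4373 + 33676\right) + \left(\left(-7\right)^{2} \cdot 54 + 26\right) = 38049 + \left(49 \cdot 54 + 26\right) = 38049 + \left(2646 + 26\right) = 38049 + 2672 = 40721$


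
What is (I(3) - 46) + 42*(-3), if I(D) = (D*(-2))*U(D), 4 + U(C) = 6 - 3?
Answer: -166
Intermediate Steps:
U(C) = -1 (U(C) = -4 + (6 - 3) = -4 + 3 = -1)
I(D) = 2*D (I(D) = (D*(-2))*(-1) = -2*D*(-1) = 2*D)
(I(3) - 46) + 42*(-3) = (2*3 - 46) + 42*(-3) = (6 - 46) - 126 = -40 - 126 = -166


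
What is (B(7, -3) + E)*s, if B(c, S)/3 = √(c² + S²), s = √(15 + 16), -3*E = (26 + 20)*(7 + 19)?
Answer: √31*(-1196 + 9*√58)/3 ≈ -2092.5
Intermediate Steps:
E = -1196/3 (E = -(26 + 20)*(7 + 19)/3 = -46*26/3 = -⅓*1196 = -1196/3 ≈ -398.67)
s = √31 ≈ 5.5678
B(c, S) = 3*√(S² + c²) (B(c, S) = 3*√(c² + S²) = 3*√(S² + c²))
(B(7, -3) + E)*s = (3*√((-3)² + 7²) - 1196/3)*√31 = (3*√(9 + 49) - 1196/3)*√31 = (3*√58 - 1196/3)*√31 = (-1196/3 + 3*√58)*√31 = √31*(-1196/3 + 3*√58)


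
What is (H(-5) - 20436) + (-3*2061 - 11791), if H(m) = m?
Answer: -38415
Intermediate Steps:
(H(-5) - 20436) + (-3*2061 - 11791) = (-5 - 20436) + (-3*2061 - 11791) = -20441 + (-6183 - 11791) = -20441 - 17974 = -38415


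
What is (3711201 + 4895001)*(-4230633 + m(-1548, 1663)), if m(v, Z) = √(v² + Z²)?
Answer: -36409682185866 + 8606202*√5161873 ≈ -3.6390e+13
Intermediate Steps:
m(v, Z) = √(Z² + v²)
(3711201 + 4895001)*(-4230633 + m(-1548, 1663)) = (3711201 + 4895001)*(-4230633 + √(1663² + (-1548)²)) = 8606202*(-4230633 + √(2765569 + 2396304)) = 8606202*(-4230633 + √5161873) = -36409682185866 + 8606202*√5161873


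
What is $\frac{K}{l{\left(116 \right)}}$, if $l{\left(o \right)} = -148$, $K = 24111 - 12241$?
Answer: $- \frac{5935}{74} \approx -80.203$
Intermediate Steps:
$K = 11870$
$\frac{K}{l{\left(116 \right)}} = \frac{11870}{-148} = 11870 \left(- \frac{1}{148}\right) = - \frac{5935}{74}$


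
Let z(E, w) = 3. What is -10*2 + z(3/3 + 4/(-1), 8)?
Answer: -17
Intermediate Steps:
-10*2 + z(3/3 + 4/(-1), 8) = -10*2 + 3 = -20 + 3 = -17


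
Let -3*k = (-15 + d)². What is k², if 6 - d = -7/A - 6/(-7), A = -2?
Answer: 1222830961/345744 ≈ 3536.8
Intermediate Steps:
d = 23/14 (d = 6 - (-7/(-2) - 6/(-7)) = 6 - (-7*(-½) - 6*(-⅐)) = 6 - (7/2 + 6/7) = 6 - 1*61/14 = 6 - 61/14 = 23/14 ≈ 1.6429)
k = -34969/588 (k = -(-15 + 23/14)²/3 = -(-187/14)²/3 = -⅓*34969/196 = -34969/588 ≈ -59.471)
k² = (-34969/588)² = 1222830961/345744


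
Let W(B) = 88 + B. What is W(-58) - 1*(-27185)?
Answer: 27215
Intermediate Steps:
W(-58) - 1*(-27185) = (88 - 58) - 1*(-27185) = 30 + 27185 = 27215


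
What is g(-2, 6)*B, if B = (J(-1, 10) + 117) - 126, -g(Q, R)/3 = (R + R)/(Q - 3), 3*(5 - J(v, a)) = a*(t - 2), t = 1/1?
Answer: -24/5 ≈ -4.8000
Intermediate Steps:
t = 1
J(v, a) = 5 + a/3 (J(v, a) = 5 - a*(1 - 2)/3 = 5 - a*(-1)/3 = 5 - (-1)*a/3 = 5 + a/3)
g(Q, R) = -6*R/(-3 + Q) (g(Q, R) = -3*(R + R)/(Q - 3) = -3*2*R/(-3 + Q) = -6*R/(-3 + Q))
B = -2/3 (B = ((5 + (1/3)*10) + 117) - 126 = ((5 + 10/3) + 117) - 126 = (25/3 + 117) - 126 = 376/3 - 126 = -2/3 ≈ -0.66667)
g(-2, 6)*B = -6*6/(-3 - 2)*(-2/3) = -6*6/(-5)*(-2/3) = -6*6*(-1/5)*(-2/3) = (36/5)*(-2/3) = -24/5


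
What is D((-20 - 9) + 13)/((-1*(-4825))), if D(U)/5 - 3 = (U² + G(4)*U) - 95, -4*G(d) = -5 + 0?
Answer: 144/965 ≈ 0.14922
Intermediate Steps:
G(d) = 5/4 (G(d) = -(-5 + 0)/4 = -¼*(-5) = 5/4)
D(U) = -460 + 5*U² + 25*U/4 (D(U) = 15 + 5*((U² + 5*U/4) - 95) = 15 + 5*(-95 + U² + 5*U/4) = 15 + (-475 + 5*U² + 25*U/4) = -460 + 5*U² + 25*U/4)
D((-20 - 9) + 13)/((-1*(-4825))) = (-460 + 5*((-20 - 9) + 13)² + 25*((-20 - 9) + 13)/4)/((-1*(-4825))) = (-460 + 5*(-29 + 13)² + 25*(-29 + 13)/4)/4825 = (-460 + 5*(-16)² + (25/4)*(-16))*(1/4825) = (-460 + 5*256 - 100)*(1/4825) = (-460 + 1280 - 100)*(1/4825) = 720*(1/4825) = 144/965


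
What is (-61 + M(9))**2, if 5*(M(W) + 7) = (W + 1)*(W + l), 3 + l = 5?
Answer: 2116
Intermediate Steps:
l = 2 (l = -3 + 5 = 2)
M(W) = -7 + (1 + W)*(2 + W)/5 (M(W) = -7 + ((W + 1)*(W + 2))/5 = -7 + ((1 + W)*(2 + W))/5 = -7 + (1 + W)*(2 + W)/5)
(-61 + M(9))**2 = (-61 + (-33/5 + (1/5)*9**2 + (3/5)*9))**2 = (-61 + (-33/5 + (1/5)*81 + 27/5))**2 = (-61 + (-33/5 + 81/5 + 27/5))**2 = (-61 + 15)**2 = (-46)**2 = 2116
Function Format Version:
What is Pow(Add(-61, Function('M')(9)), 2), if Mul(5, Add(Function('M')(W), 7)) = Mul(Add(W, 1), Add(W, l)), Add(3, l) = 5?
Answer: 2116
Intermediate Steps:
l = 2 (l = Add(-3, 5) = 2)
Function('M')(W) = Add(-7, Mul(Rational(1, 5), Add(1, W), Add(2, W))) (Function('M')(W) = Add(-7, Mul(Rational(1, 5), Mul(Add(W, 1), Add(W, 2)))) = Add(-7, Mul(Rational(1, 5), Mul(Add(1, W), Add(2, W)))) = Add(-7, Mul(Rational(1, 5), Add(1, W), Add(2, W))))
Pow(Add(-61, Function('M')(9)), 2) = Pow(Add(-61, Add(Rational(-33, 5), Mul(Rational(1, 5), Pow(9, 2)), Mul(Rational(3, 5), 9))), 2) = Pow(Add(-61, Add(Rational(-33, 5), Mul(Rational(1, 5), 81), Rational(27, 5))), 2) = Pow(Add(-61, Add(Rational(-33, 5), Rational(81, 5), Rational(27, 5))), 2) = Pow(Add(-61, 15), 2) = Pow(-46, 2) = 2116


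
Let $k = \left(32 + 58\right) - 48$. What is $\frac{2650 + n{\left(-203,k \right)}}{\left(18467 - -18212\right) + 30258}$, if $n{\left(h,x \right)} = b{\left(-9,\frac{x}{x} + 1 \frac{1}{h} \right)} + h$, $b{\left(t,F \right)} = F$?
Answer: $\frac{496943}{13588211} \approx 0.036572$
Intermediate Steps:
$k = 42$ ($k = 90 - 48 = 42$)
$n{\left(h,x \right)} = 1 + h + \frac{1}{h}$ ($n{\left(h,x \right)} = \left(\frac{x}{x} + 1 \frac{1}{h}\right) + h = \left(1 + \frac{1}{h}\right) + h = 1 + h + \frac{1}{h}$)
$\frac{2650 + n{\left(-203,k \right)}}{\left(18467 - -18212\right) + 30258} = \frac{2650 + \left(1 - 203 + \frac{1}{-203}\right)}{\left(18467 - -18212\right) + 30258} = \frac{2650 - \frac{41007}{203}}{\left(18467 + 18212\right) + 30258} = \frac{2650 - \frac{41007}{203}}{36679 + 30258} = \frac{496943}{203 \cdot 66937} = \frac{496943}{203} \cdot \frac{1}{66937} = \frac{496943}{13588211}$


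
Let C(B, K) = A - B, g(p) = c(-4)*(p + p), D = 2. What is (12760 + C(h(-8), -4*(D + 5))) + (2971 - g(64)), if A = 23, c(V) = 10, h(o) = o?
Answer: 14482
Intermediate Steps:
g(p) = 20*p (g(p) = 10*(p + p) = 10*(2*p) = 20*p)
C(B, K) = 23 - B
(12760 + C(h(-8), -4*(D + 5))) + (2971 - g(64)) = (12760 + (23 - 1*(-8))) + (2971 - 20*64) = (12760 + (23 + 8)) + (2971 - 1*1280) = (12760 + 31) + (2971 - 1280) = 12791 + 1691 = 14482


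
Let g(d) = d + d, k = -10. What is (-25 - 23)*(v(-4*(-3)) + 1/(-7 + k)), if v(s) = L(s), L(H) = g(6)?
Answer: -9744/17 ≈ -573.18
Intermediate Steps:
g(d) = 2*d
L(H) = 12 (L(H) = 2*6 = 12)
v(s) = 12
(-25 - 23)*(v(-4*(-3)) + 1/(-7 + k)) = (-25 - 23)*(12 + 1/(-7 - 10)) = -48*(12 + 1/(-17)) = -48*(12 - 1/17) = -48*203/17 = -9744/17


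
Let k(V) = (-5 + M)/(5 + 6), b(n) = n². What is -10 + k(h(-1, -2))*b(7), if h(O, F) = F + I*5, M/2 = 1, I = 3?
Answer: -257/11 ≈ -23.364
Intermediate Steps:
M = 2 (M = 2*1 = 2)
h(O, F) = 15 + F (h(O, F) = F + 3*5 = F + 15 = 15 + F)
k(V) = -3/11 (k(V) = (-5 + 2)/(5 + 6) = -3/11)
-10 + k(h(-1, -2))*b(7) = -10 - 3/11*7² = -10 - 3/11*49 = -10 - 147/11 = -257/11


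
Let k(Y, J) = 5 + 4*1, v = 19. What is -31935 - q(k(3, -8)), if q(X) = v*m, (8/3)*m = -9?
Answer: -254967/8 ≈ -31871.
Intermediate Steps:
m = -27/8 (m = (3/8)*(-9) = -27/8 ≈ -3.3750)
k(Y, J) = 9 (k(Y, J) = 5 + 4 = 9)
q(X) = -513/8 (q(X) = 19*(-27/8) = -513/8)
-31935 - q(k(3, -8)) = -31935 - 1*(-513/8) = -31935 + 513/8 = -254967/8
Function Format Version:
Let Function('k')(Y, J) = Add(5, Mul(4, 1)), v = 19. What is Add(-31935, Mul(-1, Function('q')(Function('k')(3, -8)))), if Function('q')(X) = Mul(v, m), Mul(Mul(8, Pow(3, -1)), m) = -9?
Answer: Rational(-254967, 8) ≈ -31871.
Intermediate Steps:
m = Rational(-27, 8) (m = Mul(Rational(3, 8), -9) = Rational(-27, 8) ≈ -3.3750)
Function('k')(Y, J) = 9 (Function('k')(Y, J) = Add(5, 4) = 9)
Function('q')(X) = Rational(-513, 8) (Function('q')(X) = Mul(19, Rational(-27, 8)) = Rational(-513, 8))
Add(-31935, Mul(-1, Function('q')(Function('k')(3, -8)))) = Add(-31935, Mul(-1, Rational(-513, 8))) = Add(-31935, Rational(513, 8)) = Rational(-254967, 8)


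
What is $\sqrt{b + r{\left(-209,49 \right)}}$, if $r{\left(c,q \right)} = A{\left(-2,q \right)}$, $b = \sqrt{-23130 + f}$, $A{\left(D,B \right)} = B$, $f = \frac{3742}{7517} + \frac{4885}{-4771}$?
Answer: $\frac{\sqrt{63023717045472001 + 35863607 i \sqrt{29750443497355004411}}}{35863607} \approx 10.217 + 7.4426 i$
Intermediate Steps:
$f = - \frac{18867463}{35863607}$ ($f = 3742 \cdot \frac{1}{7517} + 4885 \left(- \frac{1}{4771}\right) = \frac{3742}{7517} - \frac{4885}{4771} = - \frac{18867463}{35863607} \approx -0.52609$)
$b = \frac{i \sqrt{29750443497355004411}}{35863607}$ ($b = \sqrt{-23130 - \frac{18867463}{35863607}} = \sqrt{- \frac{829544097373}{35863607}} = \frac{i \sqrt{29750443497355004411}}{35863607} \approx 152.09 i$)
$r{\left(c,q \right)} = q$
$\sqrt{b + r{\left(-209,49 \right)}} = \sqrt{\frac{i \sqrt{29750443497355004411}}{35863607} + 49} = \sqrt{49 + \frac{i \sqrt{29750443497355004411}}{35863607}}$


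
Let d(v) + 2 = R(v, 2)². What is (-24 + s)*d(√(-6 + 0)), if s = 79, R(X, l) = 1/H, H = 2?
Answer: -385/4 ≈ -96.250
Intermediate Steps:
R(X, l) = ½ (R(X, l) = 1/2 = ½)
d(v) = -7/4 (d(v) = -2 + (½)² = -2 + ¼ = -7/4)
(-24 + s)*d(√(-6 + 0)) = (-24 + 79)*(-7/4) = 55*(-7/4) = -385/4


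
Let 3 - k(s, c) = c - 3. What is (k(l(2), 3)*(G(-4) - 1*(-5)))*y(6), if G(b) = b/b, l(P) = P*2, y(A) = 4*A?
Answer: 432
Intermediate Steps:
l(P) = 2*P
G(b) = 1
k(s, c) = 6 - c (k(s, c) = 3 - (c - 3) = 3 - (-3 + c) = 3 + (3 - c) = 6 - c)
(k(l(2), 3)*(G(-4) - 1*(-5)))*y(6) = ((6 - 1*3)*(1 - 1*(-5)))*(4*6) = ((6 - 3)*(1 + 5))*24 = (3*6)*24 = 18*24 = 432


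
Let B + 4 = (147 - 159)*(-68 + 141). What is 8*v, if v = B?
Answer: -7040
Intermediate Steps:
B = -880 (B = -4 + (147 - 159)*(-68 + 141) = -4 - 12*73 = -4 - 876 = -880)
v = -880
8*v = 8*(-880) = -7040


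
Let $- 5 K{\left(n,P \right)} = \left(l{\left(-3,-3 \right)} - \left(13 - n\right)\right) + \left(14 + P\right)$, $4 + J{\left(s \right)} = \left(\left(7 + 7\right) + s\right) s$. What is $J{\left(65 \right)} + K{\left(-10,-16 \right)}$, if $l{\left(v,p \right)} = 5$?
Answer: $5135$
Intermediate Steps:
$J{\left(s \right)} = -4 + s \left(14 + s\right)$ ($J{\left(s \right)} = -4 + \left(\left(7 + 7\right) + s\right) s = -4 + \left(14 + s\right) s = -4 + s \left(14 + s\right)$)
$K{\left(n,P \right)} = - \frac{6}{5} - \frac{P}{5} - \frac{n}{5}$ ($K{\left(n,P \right)} = - \frac{\left(5 - \left(13 - n\right)\right) + \left(14 + P\right)}{5} = - \frac{\left(5 + \left(-13 + n\right)\right) + \left(14 + P\right)}{5} = - \frac{\left(-8 + n\right) + \left(14 + P\right)}{5} = - \frac{6 + P + n}{5} = - \frac{6}{5} - \frac{P}{5} - \frac{n}{5}$)
$J{\left(65 \right)} + K{\left(-10,-16 \right)} = \left(-4 + 65^{2} + 14 \cdot 65\right) - -4 = \left(-4 + 4225 + 910\right) + \left(- \frac{6}{5} + \frac{16}{5} + 2\right) = 5131 + 4 = 5135$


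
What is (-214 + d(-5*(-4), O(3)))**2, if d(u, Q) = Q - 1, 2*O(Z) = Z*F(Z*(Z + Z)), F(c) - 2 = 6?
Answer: 41209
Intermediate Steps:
F(c) = 8 (F(c) = 2 + 6 = 8)
O(Z) = 4*Z (O(Z) = (Z*8)/2 = (8*Z)/2 = 4*Z)
d(u, Q) = -1 + Q
(-214 + d(-5*(-4), O(3)))**2 = (-214 + (-1 + 4*3))**2 = (-214 + (-1 + 12))**2 = (-214 + 11)**2 = (-203)**2 = 41209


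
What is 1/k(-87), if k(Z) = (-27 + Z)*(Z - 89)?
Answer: 1/20064 ≈ 4.9840e-5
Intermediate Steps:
k(Z) = (-89 + Z)*(-27 + Z) (k(Z) = (-27 + Z)*(-89 + Z) = (-89 + Z)*(-27 + Z))
1/k(-87) = 1/(2403 + (-87)² - 116*(-87)) = 1/(2403 + 7569 + 10092) = 1/20064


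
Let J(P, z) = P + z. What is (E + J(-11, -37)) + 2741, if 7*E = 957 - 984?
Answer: 18824/7 ≈ 2689.1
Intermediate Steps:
E = -27/7 (E = (957 - 984)/7 = (⅐)*(-27) = -27/7 ≈ -3.8571)
(E + J(-11, -37)) + 2741 = (-27/7 + (-11 - 37)) + 2741 = (-27/7 - 48) + 2741 = -363/7 + 2741 = 18824/7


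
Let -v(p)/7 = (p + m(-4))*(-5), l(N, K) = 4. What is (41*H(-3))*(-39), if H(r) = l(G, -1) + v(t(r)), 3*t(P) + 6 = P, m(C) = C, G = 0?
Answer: 385359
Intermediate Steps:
t(P) = -2 + P/3
v(p) = -140 + 35*p (v(p) = -7*(p - 4)*(-5) = -7*(-4 + p)*(-5) = -7*(20 - 5*p) = -140 + 35*p)
H(r) = -206 + 35*r/3 (H(r) = 4 + (-140 + 35*(-2 + r/3)) = 4 + (-140 + (-70 + 35*r/3)) = 4 + (-210 + 35*r/3) = -206 + 35*r/3)
(41*H(-3))*(-39) = (41*(-206 + (35/3)*(-3)))*(-39) = (41*(-206 - 35))*(-39) = (41*(-241))*(-39) = -9881*(-39) = 385359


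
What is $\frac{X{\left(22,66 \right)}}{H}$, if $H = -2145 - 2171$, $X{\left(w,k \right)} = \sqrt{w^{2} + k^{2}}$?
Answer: $- \frac{11 \sqrt{10}}{2158} \approx -0.016119$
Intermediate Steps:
$X{\left(w,k \right)} = \sqrt{k^{2} + w^{2}}$
$H = -4316$
$\frac{X{\left(22,66 \right)}}{H} = \frac{\sqrt{66^{2} + 22^{2}}}{-4316} = \sqrt{4356 + 484} \left(- \frac{1}{4316}\right) = \sqrt{4840} \left(- \frac{1}{4316}\right) = 22 \sqrt{10} \left(- \frac{1}{4316}\right) = - \frac{11 \sqrt{10}}{2158}$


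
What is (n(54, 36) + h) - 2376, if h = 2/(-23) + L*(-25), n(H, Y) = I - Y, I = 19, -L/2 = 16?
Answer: -36641/23 ≈ -1593.1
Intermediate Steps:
L = -32 (L = -2*16 = -32)
n(H, Y) = 19 - Y
h = 18398/23 (h = 2/(-23) - 32*(-25) = 2*(-1/23) + 800 = -2/23 + 800 = 18398/23 ≈ 799.91)
(n(54, 36) + h) - 2376 = ((19 - 1*36) + 18398/23) - 2376 = ((19 - 36) + 18398/23) - 2376 = (-17 + 18398/23) - 2376 = 18007/23 - 2376 = -36641/23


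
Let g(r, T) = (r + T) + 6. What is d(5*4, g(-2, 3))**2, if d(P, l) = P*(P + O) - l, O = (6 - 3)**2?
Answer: 328329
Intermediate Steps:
O = 9 (O = 3**2 = 9)
g(r, T) = 6 + T + r (g(r, T) = (T + r) + 6 = 6 + T + r)
d(P, l) = -l + P*(9 + P) (d(P, l) = P*(P + 9) - l = P*(9 + P) - l = -l + P*(9 + P))
d(5*4, g(-2, 3))**2 = ((5*4)**2 - (6 + 3 - 2) + 9*(5*4))**2 = (20**2 - 1*7 + 9*20)**2 = (400 - 7 + 180)**2 = 573**2 = 328329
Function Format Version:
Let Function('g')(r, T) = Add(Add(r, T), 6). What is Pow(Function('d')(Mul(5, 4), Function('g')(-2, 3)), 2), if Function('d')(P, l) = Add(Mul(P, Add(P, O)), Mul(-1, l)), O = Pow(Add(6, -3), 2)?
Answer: 328329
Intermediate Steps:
O = 9 (O = Pow(3, 2) = 9)
Function('g')(r, T) = Add(6, T, r) (Function('g')(r, T) = Add(Add(T, r), 6) = Add(6, T, r))
Function('d')(P, l) = Add(Mul(-1, l), Mul(P, Add(9, P))) (Function('d')(P, l) = Add(Mul(P, Add(P, 9)), Mul(-1, l)) = Add(Mul(P, Add(9, P)), Mul(-1, l)) = Add(Mul(-1, l), Mul(P, Add(9, P))))
Pow(Function('d')(Mul(5, 4), Function('g')(-2, 3)), 2) = Pow(Add(Pow(Mul(5, 4), 2), Mul(-1, Add(6, 3, -2)), Mul(9, Mul(5, 4))), 2) = Pow(Add(Pow(20, 2), Mul(-1, 7), Mul(9, 20)), 2) = Pow(Add(400, -7, 180), 2) = Pow(573, 2) = 328329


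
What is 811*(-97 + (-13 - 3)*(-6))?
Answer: -811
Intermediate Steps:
811*(-97 + (-13 - 3)*(-6)) = 811*(-97 - 16*(-6)) = 811*(-97 + 96) = 811*(-1) = -811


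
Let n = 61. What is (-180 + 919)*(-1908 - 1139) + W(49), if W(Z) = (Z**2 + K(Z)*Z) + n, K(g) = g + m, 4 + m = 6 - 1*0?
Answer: -2246772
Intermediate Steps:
m = 2 (m = -4 + (6 - 1*0) = -4 + (6 + 0) = -4 + 6 = 2)
K(g) = 2 + g (K(g) = g + 2 = 2 + g)
W(Z) = 61 + Z**2 + Z*(2 + Z) (W(Z) = (Z**2 + (2 + Z)*Z) + 61 = (Z**2 + Z*(2 + Z)) + 61 = 61 + Z**2 + Z*(2 + Z))
(-180 + 919)*(-1908 - 1139) + W(49) = (-180 + 919)*(-1908 - 1139) + (61 + 49**2 + 49*(2 + 49)) = 739*(-3047) + (61 + 2401 + 49*51) = -2251733 + (61 + 2401 + 2499) = -2251733 + 4961 = -2246772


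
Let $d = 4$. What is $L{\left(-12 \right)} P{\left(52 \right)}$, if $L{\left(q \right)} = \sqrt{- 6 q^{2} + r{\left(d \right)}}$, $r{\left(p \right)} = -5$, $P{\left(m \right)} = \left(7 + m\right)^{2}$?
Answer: $3481 i \sqrt{869} \approx 1.0262 \cdot 10^{5} i$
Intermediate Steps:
$L{\left(q \right)} = \sqrt{-5 - 6 q^{2}}$ ($L{\left(q \right)} = \sqrt{- 6 q^{2} - 5} = \sqrt{-5 - 6 q^{2}}$)
$L{\left(-12 \right)} P{\left(52 \right)} = \sqrt{-5 - 6 \left(-12\right)^{2}} \left(7 + 52\right)^{2} = \sqrt{-5 - 864} \cdot 59^{2} = \sqrt{-5 - 864} \cdot 3481 = \sqrt{-869} \cdot 3481 = i \sqrt{869} \cdot 3481 = 3481 i \sqrt{869}$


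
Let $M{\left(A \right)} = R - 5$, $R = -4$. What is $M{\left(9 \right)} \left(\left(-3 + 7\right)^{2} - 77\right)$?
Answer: $549$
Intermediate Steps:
$M{\left(A \right)} = -9$ ($M{\left(A \right)} = -4 - 5 = -9$)
$M{\left(9 \right)} \left(\left(-3 + 7\right)^{2} - 77\right) = - 9 \left(\left(-3 + 7\right)^{2} - 77\right) = - 9 \left(4^{2} - 77\right) = - 9 \left(16 - 77\right) = \left(-9\right) \left(-61\right) = 549$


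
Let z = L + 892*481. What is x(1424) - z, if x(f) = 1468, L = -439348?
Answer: 11764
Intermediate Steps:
z = -10296 (z = -439348 + 892*481 = -439348 + 429052 = -10296)
x(1424) - z = 1468 - 1*(-10296) = 1468 + 10296 = 11764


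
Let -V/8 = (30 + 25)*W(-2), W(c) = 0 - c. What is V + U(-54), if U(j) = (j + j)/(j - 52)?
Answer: -46586/53 ≈ -878.98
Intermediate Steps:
W(c) = -c
U(j) = 2*j/(-52 + j) (U(j) = (2*j)/(-52 + j) = 2*j/(-52 + j))
V = -880 (V = -8*(30 + 25)*(-1*(-2)) = -440*2 = -8*110 = -880)
V + U(-54) = -880 + 2*(-54)/(-52 - 54) = -880 + 2*(-54)/(-106) = -880 + 2*(-54)*(-1/106) = -880 + 54/53 = -46586/53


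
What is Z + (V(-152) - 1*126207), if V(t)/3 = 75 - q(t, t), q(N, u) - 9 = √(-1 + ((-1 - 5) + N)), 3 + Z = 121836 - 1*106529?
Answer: -110705 - 3*I*√159 ≈ -1.1071e+5 - 37.829*I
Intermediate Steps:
Z = 15304 (Z = -3 + (121836 - 1*106529) = -3 + (121836 - 106529) = -3 + 15307 = 15304)
q(N, u) = 9 + √(-7 + N) (q(N, u) = 9 + √(-1 + ((-1 - 5) + N)) = 9 + √(-1 + (-6 + N)) = 9 + √(-7 + N))
V(t) = 198 - 3*√(-7 + t) (V(t) = 3*(75 - (9 + √(-7 + t))) = 3*(75 + (-9 - √(-7 + t))) = 3*(66 - √(-7 + t)) = 198 - 3*√(-7 + t))
Z + (V(-152) - 1*126207) = 15304 + ((198 - 3*√(-7 - 152)) - 1*126207) = 15304 + ((198 - 3*I*√159) - 126207) = 15304 + (-126009 - 3*I*√159) = -110705 - 3*I*√159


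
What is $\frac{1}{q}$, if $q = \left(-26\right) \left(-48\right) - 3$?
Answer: $\frac{1}{1245} \approx 0.00080321$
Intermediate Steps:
$q = 1245$ ($q = 1248 - 3 = 1245$)
$\frac{1}{q} = \frac{1}{1245}$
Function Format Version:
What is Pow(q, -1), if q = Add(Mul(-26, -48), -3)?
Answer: Rational(1, 1245) ≈ 0.00080321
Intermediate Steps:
q = 1245 (q = Add(1248, -3) = 1245)
Pow(q, -1) = Pow(1245, -1) = Rational(1, 1245)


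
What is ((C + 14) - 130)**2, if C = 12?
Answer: 10816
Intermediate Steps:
((C + 14) - 130)**2 = ((12 + 14) - 130)**2 = (26 - 130)**2 = (-104)**2 = 10816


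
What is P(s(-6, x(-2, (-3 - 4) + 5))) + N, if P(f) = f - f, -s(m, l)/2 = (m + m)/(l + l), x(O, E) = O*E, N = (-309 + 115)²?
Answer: 37636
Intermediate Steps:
N = 37636 (N = (-194)² = 37636)
x(O, E) = E*O
s(m, l) = -2*m/l (s(m, l) = -2*(m + m)/(l + l) = -2*2*m/(2*l) = -2*2*m*1/(2*l) = -2*m/l)
P(f) = 0
P(s(-6, x(-2, (-3 - 4) + 5))) + N = 0 + 37636 = 37636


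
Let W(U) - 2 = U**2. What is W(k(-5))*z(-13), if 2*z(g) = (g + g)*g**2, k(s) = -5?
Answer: -59319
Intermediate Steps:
W(U) = 2 + U**2
z(g) = g**3 (z(g) = ((g + g)*g**2)/2 = ((2*g)*g**2)/2 = (2*g**3)/2 = g**3)
W(k(-5))*z(-13) = (2 + (-5)**2)*(-13)**3 = (2 + 25)*(-2197) = 27*(-2197) = -59319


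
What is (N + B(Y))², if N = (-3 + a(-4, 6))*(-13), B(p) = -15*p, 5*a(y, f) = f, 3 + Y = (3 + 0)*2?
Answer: 11664/25 ≈ 466.56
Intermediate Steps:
Y = 3 (Y = -3 + (3 + 0)*2 = -3 + 3*2 = -3 + 6 = 3)
a(y, f) = f/5
N = 117/5 (N = (-3 + (⅕)*6)*(-13) = (-3 + 6/5)*(-13) = -9/5*(-13) = 117/5 ≈ 23.400)
(N + B(Y))² = (117/5 - 15*3)² = (117/5 - 45)² = (-108/5)² = 11664/25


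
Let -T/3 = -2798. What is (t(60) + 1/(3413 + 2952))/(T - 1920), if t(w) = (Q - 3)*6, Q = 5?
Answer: 76381/41207010 ≈ 0.0018536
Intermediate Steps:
t(w) = 12 (t(w) = (5 - 3)*6 = 2*6 = 12)
T = 8394 (T = -3*(-2798) = 8394)
(t(60) + 1/(3413 + 2952))/(T - 1920) = (12 + 1/(3413 + 2952))/(8394 - 1920) = (12 + 1/6365)/6474 = (12 + 1/6365)*(1/6474) = (76381/6365)*(1/6474) = 76381/41207010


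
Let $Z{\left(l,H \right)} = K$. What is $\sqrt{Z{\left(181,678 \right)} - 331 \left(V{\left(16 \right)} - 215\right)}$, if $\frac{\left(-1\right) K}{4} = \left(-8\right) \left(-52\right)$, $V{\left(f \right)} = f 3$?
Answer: $3 \sqrt{5957} \approx 231.54$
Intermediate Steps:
$V{\left(f \right)} = 3 f$
$K = -1664$ ($K = - 4 \left(\left(-8\right) \left(-52\right)\right) = \left(-4\right) 416 = -1664$)
$Z{\left(l,H \right)} = -1664$
$\sqrt{Z{\left(181,678 \right)} - 331 \left(V{\left(16 \right)} - 215\right)} = \sqrt{-1664 - 331 \left(3 \cdot 16 - 215\right)} = \sqrt{-1664 - 331 \left(48 - 215\right)} = \sqrt{-1664 - -55277} = \sqrt{-1664 + 55277} = \sqrt{53613} = 3 \sqrt{5957}$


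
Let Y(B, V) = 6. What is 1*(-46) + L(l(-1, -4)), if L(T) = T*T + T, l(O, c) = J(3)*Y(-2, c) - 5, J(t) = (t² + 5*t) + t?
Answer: 24760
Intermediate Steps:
J(t) = t² + 6*t
l(O, c) = 157 (l(O, c) = (3*(6 + 3))*6 - 5 = (3*9)*6 - 5 = 27*6 - 5 = 162 - 5 = 157)
L(T) = T + T² (L(T) = T² + T = T + T²)
1*(-46) + L(l(-1, -4)) = 1*(-46) + 157*(1 + 157) = -46 + 157*158 = -46 + 24806 = 24760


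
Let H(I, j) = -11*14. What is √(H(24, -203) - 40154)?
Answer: 2*I*√10077 ≈ 200.77*I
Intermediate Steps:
H(I, j) = -154
√(H(24, -203) - 40154) = √(-154 - 40154) = √(-40308) = 2*I*√10077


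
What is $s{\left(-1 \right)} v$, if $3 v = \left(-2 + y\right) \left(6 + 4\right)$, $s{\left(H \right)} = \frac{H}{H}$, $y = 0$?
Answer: $- \frac{20}{3} \approx -6.6667$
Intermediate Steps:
$s{\left(H \right)} = 1$
$v = - \frac{20}{3}$ ($v = \frac{\left(-2 + 0\right) \left(6 + 4\right)}{3} = \frac{\left(-2\right) 10}{3} = \frac{1}{3} \left(-20\right) = - \frac{20}{3} \approx -6.6667$)
$s{\left(-1 \right)} v = 1 \left(- \frac{20}{3}\right) = - \frac{20}{3}$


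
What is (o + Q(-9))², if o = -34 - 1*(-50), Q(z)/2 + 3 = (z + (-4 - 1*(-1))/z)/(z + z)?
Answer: 87616/729 ≈ 120.19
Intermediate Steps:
Q(z) = -6 + (z - 3/z)/z (Q(z) = -6 + 2*((z + (-4 - 1*(-1))/z)/(z + z)) = -6 + 2*((z + (-4 + 1)/z)/((2*z))) = -6 + 2*((z - 3/z)*(1/(2*z))) = -6 + 2*((z - 3/z)/(2*z)) = -6 + (z - 3/z)/z)
o = 16 (o = -34 + 50 = 16)
(o + Q(-9))² = (16 + (-5 - 3/(-9)²))² = (16 + (-5 - 3*1/81))² = (16 + (-5 - 1/27))² = (16 - 136/27)² = (296/27)² = 87616/729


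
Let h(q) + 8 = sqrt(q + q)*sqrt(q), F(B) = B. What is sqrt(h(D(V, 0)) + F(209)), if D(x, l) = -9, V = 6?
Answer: sqrt(201 - 9*sqrt(2)) ≈ 13.721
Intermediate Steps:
h(q) = -8 + q*sqrt(2) (h(q) = -8 + sqrt(q + q)*sqrt(q) = -8 + sqrt(2*q)*sqrt(q) = -8 + (sqrt(2)*sqrt(q))*sqrt(q) = -8 + q*sqrt(2))
sqrt(h(D(V, 0)) + F(209)) = sqrt((-8 - 9*sqrt(2)) + 209) = sqrt(201 - 9*sqrt(2))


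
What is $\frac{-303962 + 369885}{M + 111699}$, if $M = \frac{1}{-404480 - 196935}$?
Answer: $\frac{3049775465}{5167496468} \approx 0.59018$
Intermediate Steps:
$M = - \frac{1}{601415}$ ($M = \frac{1}{-601415} = - \frac{1}{601415} \approx -1.6627 \cdot 10^{-6}$)
$\frac{-303962 + 369885}{M + 111699} = \frac{-303962 + 369885}{- \frac{1}{601415} + 111699} = \frac{65923}{\frac{67177454084}{601415}} = 65923 \cdot \frac{601415}{67177454084} = \frac{3049775465}{5167496468}$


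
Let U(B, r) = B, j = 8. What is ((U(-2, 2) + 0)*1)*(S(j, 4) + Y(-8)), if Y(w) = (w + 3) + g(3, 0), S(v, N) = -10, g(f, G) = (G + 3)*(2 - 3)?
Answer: 36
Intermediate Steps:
g(f, G) = -3 - G (g(f, G) = (3 + G)*(-1) = -3 - G)
Y(w) = w (Y(w) = (w + 3) + (-3 - 1*0) = (3 + w) + (-3 + 0) = (3 + w) - 3 = w)
((U(-2, 2) + 0)*1)*(S(j, 4) + Y(-8)) = ((-2 + 0)*1)*(-10 - 8) = -2*1*(-18) = -2*(-18) = 36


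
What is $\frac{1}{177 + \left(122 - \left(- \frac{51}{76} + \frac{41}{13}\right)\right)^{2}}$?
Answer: $\frac{976144}{14116372377} \approx 6.915 \cdot 10^{-5}$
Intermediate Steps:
$\frac{1}{177 + \left(122 - \left(- \frac{51}{76} + \frac{41}{13}\right)\right)^{2}} = \frac{1}{177 + \left(122 - \frac{2453}{988}\right)^{2}} = \frac{1}{177 + \left(\frac{118083}{988}\right)^{2}} = \frac{1}{177 + \frac{13943594889}{976144}} = \frac{1}{\frac{14116372377}{976144}} = \frac{976144}{14116372377}$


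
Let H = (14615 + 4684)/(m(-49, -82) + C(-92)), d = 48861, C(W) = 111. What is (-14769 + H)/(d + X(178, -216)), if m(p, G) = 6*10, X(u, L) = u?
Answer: -835400/2795223 ≈ -0.29887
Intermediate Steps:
m(p, G) = 60
H = 6433/57 (H = (14615 + 4684)/(60 + 111) = 19299/171 = 19299*(1/171) = 6433/57 ≈ 112.86)
(-14769 + H)/(d + X(178, -216)) = (-14769 + 6433/57)/(48861 + 178) = -835400/57/49039 = -835400/57*1/49039 = -835400/2795223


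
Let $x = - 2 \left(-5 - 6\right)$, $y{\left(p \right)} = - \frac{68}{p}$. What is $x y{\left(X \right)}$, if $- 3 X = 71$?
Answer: $\frac{4488}{71} \approx 63.211$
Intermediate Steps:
$X = - \frac{71}{3}$ ($X = \left(- \frac{1}{3}\right) 71 = - \frac{71}{3} \approx -23.667$)
$x = 22$ ($x = \left(-2\right) \left(-11\right) = 22$)
$x y{\left(X \right)} = 22 \left(- \frac{68}{- \frac{71}{3}}\right) = 22 \left(\left(-68\right) \left(- \frac{3}{71}\right)\right) = 22 \cdot \frac{204}{71} = \frac{4488}{71}$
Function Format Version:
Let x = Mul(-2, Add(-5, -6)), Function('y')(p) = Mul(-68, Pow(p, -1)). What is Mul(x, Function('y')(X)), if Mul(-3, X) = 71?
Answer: Rational(4488, 71) ≈ 63.211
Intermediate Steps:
X = Rational(-71, 3) (X = Mul(Rational(-1, 3), 71) = Rational(-71, 3) ≈ -23.667)
x = 22 (x = Mul(-2, -11) = 22)
Mul(x, Function('y')(X)) = Mul(22, Mul(-68, Pow(Rational(-71, 3), -1))) = Mul(22, Mul(-68, Rational(-3, 71))) = Mul(22, Rational(204, 71)) = Rational(4488, 71)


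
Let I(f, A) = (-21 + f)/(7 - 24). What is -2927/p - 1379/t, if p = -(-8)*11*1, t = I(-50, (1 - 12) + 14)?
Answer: -2270801/6248 ≈ -363.44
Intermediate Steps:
I(f, A) = 21/17 - f/17 (I(f, A) = (-21 + f)/(-17) = (-21 + f)*(-1/17) = 21/17 - f/17)
t = 71/17 (t = 21/17 - 1/17*(-50) = 21/17 + 50/17 = 71/17 ≈ 4.1765)
p = 88 (p = -8*(-11)*1 = 88*1 = 88)
-2927/p - 1379/t = -2927/88 - 1379/71/17 = -2927*1/88 - 1379*17/71 = -2927/88 - 23443/71 = -2270801/6248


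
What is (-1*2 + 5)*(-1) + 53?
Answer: 50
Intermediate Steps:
(-1*2 + 5)*(-1) + 53 = (-2 + 5)*(-1) + 53 = 3*(-1) + 53 = -3 + 53 = 50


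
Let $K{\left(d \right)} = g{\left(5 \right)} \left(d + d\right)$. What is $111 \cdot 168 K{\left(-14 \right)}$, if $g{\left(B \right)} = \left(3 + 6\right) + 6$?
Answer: $-7832160$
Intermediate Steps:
$g{\left(B \right)} = 15$ ($g{\left(B \right)} = 9 + 6 = 15$)
$K{\left(d \right)} = 30 d$ ($K{\left(d \right)} = 15 \left(d + d\right) = 15 \cdot 2 d = 30 d$)
$111 \cdot 168 K{\left(-14 \right)} = 111 \cdot 168 \cdot 30 \left(-14\right) = 18648 \left(-420\right) = -7832160$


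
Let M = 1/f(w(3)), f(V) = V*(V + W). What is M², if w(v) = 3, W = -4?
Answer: ⅑ ≈ 0.11111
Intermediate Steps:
f(V) = V*(-4 + V) (f(V) = V*(V - 4) = V*(-4 + V))
M = -⅓ (M = 1/(3*(-4 + 3)) = 1/(3*(-1)) = 1/(-3) = -⅓ ≈ -0.33333)
M² = (-⅓)² = ⅑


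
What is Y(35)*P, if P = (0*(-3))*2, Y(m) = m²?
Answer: 0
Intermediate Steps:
P = 0 (P = 0*2 = 0)
Y(35)*P = 35²*0 = 1225*0 = 0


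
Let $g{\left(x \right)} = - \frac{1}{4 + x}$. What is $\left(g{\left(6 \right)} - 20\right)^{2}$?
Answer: $\frac{40401}{100} \approx 404.01$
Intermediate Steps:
$\left(g{\left(6 \right)} - 20\right)^{2} = \left(- \frac{1}{4 + 6} - 20\right)^{2} = \left(- \frac{1}{10} - 20\right)^{2} = \left(- \frac{201}{10}\right)^{2} = \frac{40401}{100}$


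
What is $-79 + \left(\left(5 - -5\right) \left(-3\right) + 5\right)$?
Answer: $-104$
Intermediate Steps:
$-79 + \left(\left(5 - -5\right) \left(-3\right) + 5\right) = -79 + \left(\left(5 + 5\right) \left(-3\right) + 5\right) = -79 + \left(10 \left(-3\right) + 5\right) = -79 + \left(-30 + 5\right) = -79 - 25 = -104$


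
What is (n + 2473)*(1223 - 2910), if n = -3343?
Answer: 1467690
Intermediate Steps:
(n + 2473)*(1223 - 2910) = (-3343 + 2473)*(1223 - 2910) = -870*(-1687) = 1467690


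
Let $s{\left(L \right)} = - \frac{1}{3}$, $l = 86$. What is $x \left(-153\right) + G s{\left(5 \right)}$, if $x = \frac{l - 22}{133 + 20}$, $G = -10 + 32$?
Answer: $- \frac{214}{3} \approx -71.333$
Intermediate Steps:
$G = 22$
$s{\left(L \right)} = - \frac{1}{3}$ ($s{\left(L \right)} = \left(-1\right) \frac{1}{3} = - \frac{1}{3}$)
$x = \frac{64}{153}$ ($x = \frac{86 - 22}{133 + 20} = \frac{64}{153} \approx 0.4183$)
$x \left(-153\right) + G s{\left(5 \right)} = \frac{64}{153} \left(-153\right) + 22 \left(- \frac{1}{3}\right) = -64 - \frac{22}{3} = - \frac{214}{3}$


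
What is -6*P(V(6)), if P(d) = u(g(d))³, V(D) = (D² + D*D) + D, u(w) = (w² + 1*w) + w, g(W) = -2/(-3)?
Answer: -8192/243 ≈ -33.712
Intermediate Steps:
g(W) = ⅔ (g(W) = -2*(-⅓) = ⅔)
u(w) = w² + 2*w (u(w) = (w² + w) + w = (w + w²) + w = w² + 2*w)
V(D) = D + 2*D² (V(D) = (D² + D²) + D = 2*D² + D = D + 2*D²)
P(d) = 4096/729 (P(d) = (2*(2 + ⅔)/3)³ = ((⅔)*(8/3))³ = (16/9)³ = 4096/729)
-6*P(V(6)) = -6*4096/729 = -8192/243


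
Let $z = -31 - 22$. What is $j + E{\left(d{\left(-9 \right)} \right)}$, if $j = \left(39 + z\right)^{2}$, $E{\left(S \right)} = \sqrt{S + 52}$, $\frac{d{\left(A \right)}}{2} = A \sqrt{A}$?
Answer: $196 + \sqrt{52 - 54 i} \approx 203.97 - 3.3887 i$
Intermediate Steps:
$d{\left(A \right)} = 2 A^{\frac{3}{2}}$ ($d{\left(A \right)} = 2 A \sqrt{A} = 2 A^{\frac{3}{2}}$)
$E{\left(S \right)} = \sqrt{52 + S}$
$z = -53$ ($z = -31 - 22 = -53$)
$j = 196$ ($j = \left(39 - 53\right)^{2} = \left(-14\right)^{2} = 196$)
$j + E{\left(d{\left(-9 \right)} \right)} = 196 + \sqrt{52 + 2 \left(-9\right)^{\frac{3}{2}}} = 196 + \sqrt{52 + 2 \left(- 27 i\right)} = 196 + \sqrt{52 - 54 i}$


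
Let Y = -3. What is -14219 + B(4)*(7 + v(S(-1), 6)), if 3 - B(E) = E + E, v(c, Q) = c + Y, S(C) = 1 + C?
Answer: -14239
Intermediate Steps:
v(c, Q) = -3 + c (v(c, Q) = c - 3 = -3 + c)
B(E) = 3 - 2*E (B(E) = 3 - (E + E) = 3 - 2*E)
-14219 + B(4)*(7 + v(S(-1), 6)) = -14219 + (3 - 2*4)*(7 + (-3 + (1 - 1))) = -14219 + (3 - 8)*(7 + (-3 + 0)) = -14219 - 5*(7 - 3) = -14219 - 5*4 = -14219 - 20 = -14239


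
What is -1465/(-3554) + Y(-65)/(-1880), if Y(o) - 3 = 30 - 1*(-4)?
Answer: 1311351/3340760 ≈ 0.39253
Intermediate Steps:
Y(o) = 37 (Y(o) = 3 + (30 - 1*(-4)) = 3 + (30 + 4) = 3 + 34 = 37)
-1465/(-3554) + Y(-65)/(-1880) = -1465/(-3554) + 37/(-1880) = -1465*(-1/3554) + 37*(-1/1880) = 1465/3554 - 37/1880 = 1311351/3340760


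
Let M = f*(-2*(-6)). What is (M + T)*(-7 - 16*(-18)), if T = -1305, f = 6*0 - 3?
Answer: -376821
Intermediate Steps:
f = -3 (f = 0 - 3 = -3)
M = -36 (M = -(-6)*(-6) = -3*12 = -36)
(M + T)*(-7 - 16*(-18)) = (-36 - 1305)*(-7 - 16*(-18)) = -1341*(-7 + 288) = -1341*281 = -376821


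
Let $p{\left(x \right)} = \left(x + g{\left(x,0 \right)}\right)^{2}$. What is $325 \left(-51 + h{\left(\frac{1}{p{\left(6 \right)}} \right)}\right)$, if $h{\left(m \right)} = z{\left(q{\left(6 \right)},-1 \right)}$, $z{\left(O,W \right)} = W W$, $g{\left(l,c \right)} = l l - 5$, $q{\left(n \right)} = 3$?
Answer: $-16250$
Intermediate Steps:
$g{\left(l,c \right)} = -5 + l^{2}$ ($g{\left(l,c \right)} = l^{2} - 5 = -5 + l^{2}$)
$z{\left(O,W \right)} = W^{2}$
$p{\left(x \right)} = \left(-5 + x + x^{2}\right)^{2}$ ($p{\left(x \right)} = \left(x + \left(-5 + x^{2}\right)\right)^{2} = \left(-5 + x + x^{2}\right)^{2}$)
$h{\left(m \right)} = 1$ ($h{\left(m \right)} = \left(-1\right)^{2} = 1$)
$325 \left(-51 + h{\left(\frac{1}{p{\left(6 \right)}} \right)}\right) = 325 \left(-51 + 1\right) = 325 \left(-50\right) = -16250$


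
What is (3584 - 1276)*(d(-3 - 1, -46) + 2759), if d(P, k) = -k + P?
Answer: 6464708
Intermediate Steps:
d(P, k) = P - k
(3584 - 1276)*(d(-3 - 1, -46) + 2759) = (3584 - 1276)*(((-3 - 1) - 1*(-46)) + 2759) = 2308*((-4 + 46) + 2759) = 2308*(42 + 2759) = 2308*2801 = 6464708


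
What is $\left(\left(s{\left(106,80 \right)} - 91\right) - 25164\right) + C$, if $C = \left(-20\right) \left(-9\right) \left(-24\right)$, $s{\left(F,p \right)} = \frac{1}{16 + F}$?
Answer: $- \frac{3608149}{122} \approx -29575.0$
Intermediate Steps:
$C = -4320$ ($C = 180 \left(-24\right) = -4320$)
$\left(\left(s{\left(106,80 \right)} - 91\right) - 25164\right) + C = \left(\left(\frac{1}{16 + 106} - 91\right) - 25164\right) - 4320 = \left(\left(\frac{1}{122} - 91\right) - 25164\right) - 4320 = \left(- \frac{11101}{122} - 25164\right) - 4320 = - \frac{3081109}{122} - 4320 = - \frac{3608149}{122}$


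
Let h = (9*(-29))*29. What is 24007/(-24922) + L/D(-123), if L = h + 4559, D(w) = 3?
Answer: -75087241/74766 ≈ -1004.3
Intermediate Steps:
h = -7569 (h = -261*29 = -7569)
L = -3010 (L = -7569 + 4559 = -3010)
24007/(-24922) + L/D(-123) = 24007/(-24922) - 3010/3 = 24007*(-1/24922) - 3010*⅓ = -24007/24922 - 3010/3 = -75087241/74766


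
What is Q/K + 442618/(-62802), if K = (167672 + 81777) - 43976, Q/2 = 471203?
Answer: -5293511117/2150685891 ≈ -2.4613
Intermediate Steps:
Q = 942406 (Q = 2*471203 = 942406)
K = 205473 (K = 249449 - 43976 = 205473)
Q/K + 442618/(-62802) = 942406/205473 + 442618/(-62802) = 942406*(1/205473) + 442618*(-1/62802) = 942406/205473 - 221309/31401 = -5293511117/2150685891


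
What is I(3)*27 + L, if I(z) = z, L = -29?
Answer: 52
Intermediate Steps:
I(3)*27 + L = 3*27 - 29 = 81 - 29 = 52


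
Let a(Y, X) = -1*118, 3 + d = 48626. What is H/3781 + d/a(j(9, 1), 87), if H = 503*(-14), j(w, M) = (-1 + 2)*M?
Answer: -184674519/446158 ≈ -413.92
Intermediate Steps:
d = 48623 (d = -3 + 48626 = 48623)
j(w, M) = M (j(w, M) = 1*M = M)
a(Y, X) = -118
H = -7042
H/3781 + d/a(j(9, 1), 87) = -7042/3781 + 48623/(-118) = -7042*1/3781 + 48623*(-1/118) = -7042/3781 - 48623/118 = -184674519/446158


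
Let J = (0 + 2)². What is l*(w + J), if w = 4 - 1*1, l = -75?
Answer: -525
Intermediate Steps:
w = 3 (w = 4 - 1 = 3)
J = 4 (J = 2² = 4)
l*(w + J) = -75*(3 + 4) = -75*7 = -525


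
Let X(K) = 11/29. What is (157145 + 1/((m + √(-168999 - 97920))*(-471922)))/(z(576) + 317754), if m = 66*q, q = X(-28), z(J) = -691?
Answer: 252825495896028756/510112381592049805 + 841*I*√266919/33667417185075287130 ≈ 0.49563 + 1.2906e-14*I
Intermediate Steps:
X(K) = 11/29 (X(K) = 11*(1/29) = 11/29)
q = 11/29 ≈ 0.37931
m = 726/29 (m = 66*(11/29) = 726/29 ≈ 25.034)
(157145 + 1/((m + √(-168999 - 97920))*(-471922)))/(z(576) + 317754) = (157145 + 1/((726/29 + √(-168999 - 97920))*(-471922)))/(-691 + 317754) = (157145 - 1/471922/(726/29 + √(-266919)))/317063 = (157145 - 1/471922/(726/29 + I*√266919))*(1/317063) = (157145 - 1/(471922*(726/29 + I*√266919)))*(1/317063) = 157145/317063 - 1/(149629005086*(726/29 + I*√266919))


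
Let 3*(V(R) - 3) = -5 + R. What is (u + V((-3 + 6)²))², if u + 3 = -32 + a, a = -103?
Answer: 160801/9 ≈ 17867.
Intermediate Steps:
u = -138 (u = -3 + (-32 - 103) = -3 - 135 = -138)
V(R) = 4/3 + R/3 (V(R) = 3 + (-5 + R)/3 = 3 + (-5/3 + R/3) = 4/3 + R/3)
(u + V((-3 + 6)²))² = (-138 + (4/3 + (-3 + 6)²/3))² = (-138 + (4/3 + (⅓)*3²))² = (-138 + (4/3 + (⅓)*9))² = (-138 + (4/3 + 3))² = (-138 + 13/3)² = (-401/3)² = 160801/9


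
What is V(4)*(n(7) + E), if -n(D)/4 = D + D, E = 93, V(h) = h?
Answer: 148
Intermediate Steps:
n(D) = -8*D (n(D) = -4*(D + D) = -8*D)
V(4)*(n(7) + E) = 4*(-8*7 + 93) = 4*(-56 + 93) = 4*37 = 148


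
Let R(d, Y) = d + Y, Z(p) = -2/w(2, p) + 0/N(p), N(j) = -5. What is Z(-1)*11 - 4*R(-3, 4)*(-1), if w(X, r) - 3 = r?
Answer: -7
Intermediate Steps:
w(X, r) = 3 + r
Z(p) = -2/(3 + p) (Z(p) = -2/(3 + p) + 0/(-5) = -2/(3 + p) + 0*(-⅕) = -2/(3 + p) + 0 = -2/(3 + p))
R(d, Y) = Y + d
Z(-1)*11 - 4*R(-3, 4)*(-1) = -2/(3 - 1)*11 - 4*(4 - 3)*(-1) = -2/2*11 - 4*1*(-1) = -2*½*11 - 4*(-1) = -1*11 + 4 = -11 + 4 = -7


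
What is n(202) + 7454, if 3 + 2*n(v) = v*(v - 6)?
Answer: 54497/2 ≈ 27249.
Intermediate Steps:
n(v) = -3/2 + v*(-6 + v)/2 (n(v) = -3/2 + (v*(v - 6))/2 = -3/2 + (v*(-6 + v))/2 = -3/2 + v*(-6 + v)/2)
n(202) + 7454 = (-3/2 + (1/2)*202**2 - 3*202) + 7454 = (-3/2 + (1/2)*40804 - 606) + 7454 = (-3/2 + 20402 - 606) + 7454 = 39589/2 + 7454 = 54497/2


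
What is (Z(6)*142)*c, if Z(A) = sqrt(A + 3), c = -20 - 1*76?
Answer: -40896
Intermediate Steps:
c = -96 (c = -20 - 76 = -96)
Z(A) = sqrt(3 + A)
(Z(6)*142)*c = (sqrt(3 + 6)*142)*(-96) = (sqrt(9)*142)*(-96) = (3*142)*(-96) = 426*(-96) = -40896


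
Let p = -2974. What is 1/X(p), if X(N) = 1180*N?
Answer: -1/3509320 ≈ -2.8496e-7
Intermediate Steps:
1/X(p) = 1/(1180*(-2974)) = 1/(-3509320) = -1/3509320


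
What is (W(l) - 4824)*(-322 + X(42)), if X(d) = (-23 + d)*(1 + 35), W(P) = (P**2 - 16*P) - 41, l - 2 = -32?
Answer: -1261570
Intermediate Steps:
l = -30 (l = 2 - 32 = -30)
W(P) = -41 + P**2 - 16*P
X(d) = -828 + 36*d (X(d) = (-23 + d)*36 = -828 + 36*d)
(W(l) - 4824)*(-322 + X(42)) = ((-41 + (-30)**2 - 16*(-30)) - 4824)*(-322 + (-828 + 36*42)) = ((-41 + 900 + 480) - 4824)*(-322 + (-828 + 1512)) = (1339 - 4824)*(-322 + 684) = -3485*362 = -1261570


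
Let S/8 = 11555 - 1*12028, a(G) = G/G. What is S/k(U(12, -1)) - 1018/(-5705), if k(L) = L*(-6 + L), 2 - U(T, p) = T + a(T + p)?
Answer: -1945214/96985 ≈ -20.057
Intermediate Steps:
a(G) = 1
U(T, p) = 1 - T (U(T, p) = 2 - (T + 1) = 2 - (1 + T) = 2 + (-1 - T) = 1 - T)
S = -3784 (S = 8*(11555 - 1*12028) = 8*(11555 - 12028) = 8*(-473) = -3784)
S/k(U(12, -1)) - 1018/(-5705) = -3784*1/((1 - 1*12)*(-6 + (1 - 1*12))) - 1018/(-5705) = -3784*1/((1 - 12)*(-6 + (1 - 12))) - 1018*(-1/5705) = -3784*(-1/(11*(-6 - 11))) + 1018/5705 = -3784/((-11*(-17))) + 1018/5705 = -3784/187 + 1018/5705 = -3784*1/187 + 1018/5705 = -344/17 + 1018/5705 = -1945214/96985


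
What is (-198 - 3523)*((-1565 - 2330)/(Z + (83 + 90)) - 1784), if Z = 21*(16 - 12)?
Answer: 1720527143/257 ≈ 6.6947e+6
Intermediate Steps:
Z = 84 (Z = 21*4 = 84)
(-198 - 3523)*((-1565 - 2330)/(Z + (83 + 90)) - 1784) = (-198 - 3523)*((-1565 - 2330)/(84 + (83 + 90)) - 1784) = -3721*(-3895/(84 + 173) - 1784) = -3721*(-3895/257 - 1784) = -3721*(-462383/257) = 1720527143/257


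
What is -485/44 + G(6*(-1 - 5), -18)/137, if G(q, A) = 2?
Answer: -66357/6028 ≈ -11.008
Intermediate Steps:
-485/44 + G(6*(-1 - 5), -18)/137 = -485/44 + 2/137 = -66357/6028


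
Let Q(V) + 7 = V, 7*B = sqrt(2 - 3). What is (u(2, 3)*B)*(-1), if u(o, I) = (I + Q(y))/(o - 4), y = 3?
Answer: -I/14 ≈ -0.071429*I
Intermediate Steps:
B = I/7 (B = sqrt(2 - 3)/7 = sqrt(-1)/7 = I/7 ≈ 0.14286*I)
Q(V) = -7 + V
u(o, I) = (-4 + I)/(-4 + o) (u(o, I) = (I + (-7 + 3))/(o - 4) = (I - 4)/(-4 + o) = (-4 + I)/(-4 + o))
(u(2, 3)*B)*(-1) = (((-4 + 3)/(-4 + 2))*(I/7))*(-1) = ((-1/(-2))*(I/7))*(-1) = ((-1/2*(-1))*(I/7))*(-1) = ((I/7)/2)*(-1) = (I/14)*(-1) = -I/14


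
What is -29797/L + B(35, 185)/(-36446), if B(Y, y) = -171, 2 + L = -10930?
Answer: 543925417/199213836 ≈ 2.7304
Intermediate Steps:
L = -10932 (L = -2 - 10930 = -10932)
-29797/L + B(35, 185)/(-36446) = -29797/(-10932) - 171/(-36446) = -29797*(-1/10932) - 171*(-1/36446) = 29797/10932 + 171/36446 = 543925417/199213836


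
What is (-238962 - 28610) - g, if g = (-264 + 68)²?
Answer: -305988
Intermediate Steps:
g = 38416 (g = (-196)² = 38416)
(-238962 - 28610) - g = (-238962 - 28610) - 1*38416 = -267572 - 38416 = -305988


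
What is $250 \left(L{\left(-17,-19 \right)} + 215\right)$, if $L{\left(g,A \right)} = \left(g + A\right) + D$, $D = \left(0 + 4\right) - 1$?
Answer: $45500$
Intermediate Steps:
$D = 3$ ($D = 4 - 1 = 3$)
$L{\left(g,A \right)} = 3 + A + g$ ($L{\left(g,A \right)} = \left(g + A\right) + 3 = \left(A + g\right) + 3 = 3 + A + g$)
$250 \left(L{\left(-17,-19 \right)} + 215\right) = 250 \left(\left(3 - 19 - 17\right) + 215\right) = 250 \left(-33 + 215\right) = 250 \cdot 182 = 45500$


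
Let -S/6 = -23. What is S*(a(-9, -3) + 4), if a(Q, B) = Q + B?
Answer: -1104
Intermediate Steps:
a(Q, B) = B + Q
S = 138 (S = -6*(-23) = 138)
S*(a(-9, -3) + 4) = 138*((-3 - 9) + 4) = 138*(-12 + 4) = 138*(-8) = -1104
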